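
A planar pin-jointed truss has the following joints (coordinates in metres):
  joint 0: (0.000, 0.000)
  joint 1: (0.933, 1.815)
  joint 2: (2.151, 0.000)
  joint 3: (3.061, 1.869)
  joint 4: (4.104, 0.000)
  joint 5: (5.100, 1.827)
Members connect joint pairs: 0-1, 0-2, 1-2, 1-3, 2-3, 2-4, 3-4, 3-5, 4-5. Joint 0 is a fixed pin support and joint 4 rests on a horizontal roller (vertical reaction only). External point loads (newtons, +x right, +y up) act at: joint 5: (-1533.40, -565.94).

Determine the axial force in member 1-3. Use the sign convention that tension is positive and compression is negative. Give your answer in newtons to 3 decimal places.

-635.613

N=6 nodes, M=9 members, R=3 reactions → 2N=12, M+R=12
member 0 (0-1): L=2.0408, (cx,cy)=(0.4572,0.8894)
member 1 (0-2): L=2.1510, (cx,cy)=(1.0000,0.0000)
member 2 (1-2): L=2.1858, (cx,cy)=(0.5572,-0.8304)
member 3 (1-3): L=2.1287, (cx,cy)=(0.9997,0.0254)
member 4 (2-3): L=2.0788, (cx,cy)=(0.4378,0.8991)
member 5 (2-4): L=1.9530, (cx,cy)=(1.0000,0.0000)
member 6 (3-4): L=2.1403, (cx,cy)=(0.4873,-0.8732)
member 7 (3-5): L=2.0394, (cx,cy)=(0.9998,-0.0206)
member 8 (4-5): L=2.0809, (cx,cy)=(0.4787,0.8780)
solve A·x = −loads:
  F[0-1] = -613.1105 N (compression)
  F[0-2] = -1253.0970 N (compression)
  F[1-2] = +637.2678 N (tension)
  F[1-3] = -635.6132 N (compression)
  F[2-3] = -588.5493 N (compression)
  F[2-4] = -640.3479 N (compression)
  F[3-4] = +653.0171 N (tension)
  F[3-5] = -1211.5296 N (compression)
  F[4-5] = -672.9913 N (compression)
  Rx@0 = +1533.4000 N
  Ry@0 = +545.2840 N
  Ry@4 = +20.6560 N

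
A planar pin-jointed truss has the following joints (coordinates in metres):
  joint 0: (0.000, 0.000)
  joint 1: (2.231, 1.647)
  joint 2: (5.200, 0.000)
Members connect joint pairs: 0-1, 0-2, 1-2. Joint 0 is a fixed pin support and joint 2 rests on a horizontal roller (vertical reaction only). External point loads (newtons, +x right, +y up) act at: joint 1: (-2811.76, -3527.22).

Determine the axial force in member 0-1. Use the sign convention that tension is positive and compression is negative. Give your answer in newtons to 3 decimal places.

N=3 nodes, M=3 members, R=3 reactions → 2N=6, M+R=6
member 0 (0-1): L=2.7731, (cx,cy)=(0.8045,0.5939)
member 1 (0-2): L=5.2000, (cx,cy)=(1.0000,0.0000)
member 2 (1-2): L=3.3952, (cx,cy)=(0.8745,-0.4851)
solve A·x = −loads:
  F[0-1] = -4890.3146 N (compression)
  F[0-2] = +1122.5995 N (tension)
  F[1-2] = -1283.7591 N (compression)
  Rx@0 = +2811.7600 N
  Ry@0 = +2904.4779 N
  Ry@2 = +622.7421 N

-4890.315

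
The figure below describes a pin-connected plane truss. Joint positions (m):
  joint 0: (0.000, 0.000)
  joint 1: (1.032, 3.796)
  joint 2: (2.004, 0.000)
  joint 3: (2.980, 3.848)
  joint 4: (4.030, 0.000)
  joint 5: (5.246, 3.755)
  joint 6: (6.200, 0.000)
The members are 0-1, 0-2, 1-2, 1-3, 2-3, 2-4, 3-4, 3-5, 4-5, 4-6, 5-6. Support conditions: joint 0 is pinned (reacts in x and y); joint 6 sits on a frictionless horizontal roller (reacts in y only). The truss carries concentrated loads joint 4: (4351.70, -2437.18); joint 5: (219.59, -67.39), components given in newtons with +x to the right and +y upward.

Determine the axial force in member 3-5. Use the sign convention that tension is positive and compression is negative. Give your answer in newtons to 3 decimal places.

-774.249

N=7 nodes, M=11 members, R=3 reactions → 2N=14, M+R=14
member 0 (0-1): L=3.9338, (cx,cy)=(0.2623,0.9650)
member 1 (0-2): L=2.0040, (cx,cy)=(1.0000,0.0000)
member 2 (1-2): L=3.9185, (cx,cy)=(0.2481,-0.9687)
member 3 (1-3): L=1.9487, (cx,cy)=(0.9996,0.0267)
member 4 (2-3): L=3.9698, (cx,cy)=(0.2459,0.9693)
member 5 (2-4): L=2.0260, (cx,cy)=(1.0000,0.0000)
member 6 (3-4): L=3.9887, (cx,cy)=(0.2632,-0.9647)
member 7 (3-5): L=2.2679, (cx,cy)=(0.9992,-0.0410)
member 8 (4-5): L=3.9470, (cx,cy)=(0.3081,0.9514)
member 9 (4-6): L=2.1700, (cx,cy)=(1.0000,0.0000)
member 10 (5-6): L=3.8743, (cx,cy)=(0.2462,-0.9692)
solve A·x = −loads:
  F[0-1] = -756.8994 N (compression)
  F[0-2] = +4769.8572 N (tension)
  F[1-2] = +743.4001 N (tension)
  F[1-3] = -383.1086 N (compression)
  F[2-3] = -742.9696 N (compression)
  F[2-4] = +5136.9237 N (tension)
  F[3-4] = +790.0024 N (tension)
  F[3-5] = -774.2489 N (compression)
  F[4-5] = +1760.6824 N (tension)
  F[4-6] = +450.7507 N (tension)
  F[5-6] = -1830.5451 N (compression)
  Rx@0 = -4571.2900 N
  Ry@0 = +730.3887 N
  Ry@6 = +1774.1813 N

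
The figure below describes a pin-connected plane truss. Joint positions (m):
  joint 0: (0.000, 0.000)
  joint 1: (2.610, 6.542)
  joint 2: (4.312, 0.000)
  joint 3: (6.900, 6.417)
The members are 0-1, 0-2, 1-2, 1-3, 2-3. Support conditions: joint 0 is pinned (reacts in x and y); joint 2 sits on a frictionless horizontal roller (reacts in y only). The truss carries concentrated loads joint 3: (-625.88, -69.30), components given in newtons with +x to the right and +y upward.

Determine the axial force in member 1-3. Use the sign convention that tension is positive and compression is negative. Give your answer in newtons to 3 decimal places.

N=4 nodes, M=5 members, R=3 reactions → 2N=8, M+R=8
member 0 (0-1): L=7.0434, (cx,cy)=(0.3706,0.9288)
member 1 (0-2): L=4.3120, (cx,cy)=(1.0000,0.0000)
member 2 (1-2): L=6.7598, (cx,cy)=(0.2518,-0.9678)
member 3 (1-3): L=4.2918, (cx,cy)=(0.9996,-0.0291)
member 4 (2-3): L=6.9192, (cx,cy)=(0.3740,0.9274)
solve A·x = −loads:
  F[0-1] = -958.0273 N (compression)
  F[0-2] = -270.8751 N (compression)
  F[1-2] = +937.2389 N (tension)
  F[1-3] = -591.2370 N (compression)
  F[2-3] = -93.2913 N (compression)
  Rx@0 = +625.8800 N
  Ry@0 = +889.8246 N
  Ry@2 = -820.5246 N

-591.237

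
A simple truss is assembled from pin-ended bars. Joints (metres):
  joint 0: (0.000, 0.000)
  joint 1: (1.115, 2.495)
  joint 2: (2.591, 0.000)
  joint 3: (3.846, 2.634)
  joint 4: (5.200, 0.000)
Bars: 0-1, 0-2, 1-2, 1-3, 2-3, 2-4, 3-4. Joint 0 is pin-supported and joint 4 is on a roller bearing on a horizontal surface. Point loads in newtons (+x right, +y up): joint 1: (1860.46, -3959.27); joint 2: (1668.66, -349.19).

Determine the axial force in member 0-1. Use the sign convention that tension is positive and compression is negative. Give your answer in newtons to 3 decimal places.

-2620.921

N=5 nodes, M=7 members, R=3 reactions → 2N=10, M+R=10
member 0 (0-1): L=2.7328, (cx,cy)=(0.4080,0.9130)
member 1 (0-2): L=2.5910, (cx,cy)=(1.0000,0.0000)
member 2 (1-2): L=2.8989, (cx,cy)=(0.5092,-0.8607)
member 3 (1-3): L=2.7345, (cx,cy)=(0.9987,0.0508)
member 4 (2-3): L=2.9177, (cx,cy)=(0.4301,0.9028)
member 5 (2-4): L=2.6090, (cx,cy)=(1.0000,0.0000)
member 6 (3-4): L=2.9616, (cx,cy)=(0.4572,-0.8894)
solve A·x = −loads:
  F[0-1] = -2620.9208 N (compression)
  F[0-2] = +4598.4687 N (tension)
  F[1-2] = -1934.9947 N (compression)
  F[1-3] = -1947.1053 N (compression)
  F[2-3] = +2231.5723 N (tension)
  F[2-4] = +984.7150 N (tension)
  F[3-4] = -2153.8883 N (compression)
  Rx@0 = -3529.1200 N
  Ry@0 = +2392.8475 N
  Ry@4 = +1915.6125 N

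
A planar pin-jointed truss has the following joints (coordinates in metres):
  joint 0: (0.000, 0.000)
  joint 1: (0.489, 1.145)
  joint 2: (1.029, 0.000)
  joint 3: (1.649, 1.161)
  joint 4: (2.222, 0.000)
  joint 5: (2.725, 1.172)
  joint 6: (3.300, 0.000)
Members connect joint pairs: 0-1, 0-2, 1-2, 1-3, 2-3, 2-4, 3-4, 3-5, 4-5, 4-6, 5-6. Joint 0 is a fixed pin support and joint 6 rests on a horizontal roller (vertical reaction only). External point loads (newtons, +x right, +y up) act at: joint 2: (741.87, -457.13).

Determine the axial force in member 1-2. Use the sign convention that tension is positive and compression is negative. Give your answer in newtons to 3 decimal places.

N=7 nodes, M=11 members, R=3 reactions → 2N=14, M+R=14
member 0 (0-1): L=1.2450, (cx,cy)=(0.3928,0.9196)
member 1 (0-2): L=1.0290, (cx,cy)=(1.0000,0.0000)
member 2 (1-2): L=1.2659, (cx,cy)=(0.4266,-0.9045)
member 3 (1-3): L=1.1601, (cx,cy)=(0.9999,0.0138)
member 4 (2-3): L=1.3162, (cx,cy)=(0.4711,0.8821)
member 5 (2-4): L=1.1930, (cx,cy)=(1.0000,0.0000)
member 6 (3-4): L=1.2947, (cx,cy)=(0.4426,-0.8967)
member 7 (3-5): L=1.0761, (cx,cy)=(0.9999,0.0102)
member 8 (4-5): L=1.2754, (cx,cy)=(0.3944,0.9189)
member 9 (4-6): L=1.0780, (cx,cy)=(1.0000,0.0000)
member 10 (5-6): L=1.3055, (cx,cy)=(0.4405,-0.8978)
solve A·x = −loads:
  F[0-1] = -342.0769 N (compression)
  F[0-2] = +876.2227 N (tension)
  F[1-2] = +343.5355 N (tension)
  F[1-3] = -280.9171 N (compression)
  F[2-3] = +165.9854 N (tension)
  F[2-4] = +202.7011 N (tension)
  F[3-4] = -160.4578 N (compression)
  F[3-5] = -131.6936 N (compression)
  F[4-5] = +156.5797 N (tension)
  F[4-6] = +69.9329 N (tension)
  F[5-6] = -158.7724 N (compression)
  Rx@0 = -741.8700 N
  Ry@0 = +314.5886 N
  Ry@6 = +142.5414 N

343.535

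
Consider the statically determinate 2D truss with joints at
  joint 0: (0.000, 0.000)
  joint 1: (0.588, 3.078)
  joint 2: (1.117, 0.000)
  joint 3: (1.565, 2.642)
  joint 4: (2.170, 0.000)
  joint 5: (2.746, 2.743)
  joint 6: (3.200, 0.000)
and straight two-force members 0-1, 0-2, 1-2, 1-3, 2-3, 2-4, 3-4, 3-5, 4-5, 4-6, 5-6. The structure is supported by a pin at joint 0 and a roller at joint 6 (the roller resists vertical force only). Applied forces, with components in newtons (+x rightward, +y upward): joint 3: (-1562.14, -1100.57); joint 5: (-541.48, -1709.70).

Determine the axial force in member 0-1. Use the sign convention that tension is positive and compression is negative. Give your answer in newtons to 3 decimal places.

N=7 nodes, M=11 members, R=3 reactions → 2N=14, M+R=14
member 0 (0-1): L=3.1337, (cx,cy)=(0.1876,0.9822)
member 1 (0-2): L=1.1170, (cx,cy)=(1.0000,0.0000)
member 2 (1-2): L=3.1231, (cx,cy)=(0.1694,-0.9856)
member 3 (1-3): L=1.0699, (cx,cy)=(0.9132,-0.4075)
member 4 (2-3): L=2.6797, (cx,cy)=(0.1672,0.9859)
member 5 (2-4): L=1.0530, (cx,cy)=(1.0000,0.0000)
member 6 (3-4): L=2.7104, (cx,cy)=(0.2232,-0.9748)
member 7 (3-5): L=1.1853, (cx,cy)=(0.9964,0.0852)
member 8 (4-5): L=2.8028, (cx,cy)=(0.2055,0.9787)
member 9 (4-6): L=1.0300, (cx,cy)=(1.0000,0.0000)
member 10 (5-6): L=2.7803, (cx,cy)=(0.1633,-0.9866)
solve A·x = −loads:
  F[0-1] = -2605.0491 N (compression)
  F[0-2] = -1614.8086 N (compression)
  F[1-2] = +3051.6855 N (tension)
  F[1-3] = -1101.3111 N (compression)
  F[2-3] = -3050.5232 N (compression)
  F[2-4] = -587.9170 N (compression)
  F[3-4] = +1471.2144 N (tension)
  F[3-5] = -282.9901 N (compression)
  F[4-5] = -1465.3718 N (compression)
  F[4-6] = +41.6250 N (tension)
  F[5-6] = -254.9136 N (compression)
  Rx@0 = +2103.6200 N
  Ry@0 = +2558.7779 N
  Ry@6 = +251.4921 N

-2605.049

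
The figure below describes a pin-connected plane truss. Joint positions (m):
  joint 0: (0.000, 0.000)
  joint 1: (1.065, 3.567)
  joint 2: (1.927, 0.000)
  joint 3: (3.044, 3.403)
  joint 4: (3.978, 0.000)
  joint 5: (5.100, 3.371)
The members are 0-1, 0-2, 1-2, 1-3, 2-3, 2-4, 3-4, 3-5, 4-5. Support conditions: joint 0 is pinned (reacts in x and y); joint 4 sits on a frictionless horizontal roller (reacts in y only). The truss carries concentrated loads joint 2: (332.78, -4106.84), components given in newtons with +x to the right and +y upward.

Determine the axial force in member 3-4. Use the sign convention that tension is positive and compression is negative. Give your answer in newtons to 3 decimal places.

N=6 nodes, M=9 members, R=3 reactions → 2N=12, M+R=12
member 0 (0-1): L=3.7226, (cx,cy)=(0.2861,0.9582)
member 1 (0-2): L=1.9270, (cx,cy)=(1.0000,0.0000)
member 2 (1-2): L=3.6697, (cx,cy)=(0.2349,-0.9720)
member 3 (1-3): L=1.9858, (cx,cy)=(0.9966,-0.0826)
member 4 (2-3): L=3.5816, (cx,cy)=(0.3119,0.9501)
member 5 (2-4): L=2.0510, (cx,cy)=(1.0000,0.0000)
member 6 (3-4): L=3.5288, (cx,cy)=(0.2647,-0.9643)
member 7 (3-5): L=2.0562, (cx,cy)=(0.9999,-0.0156)
member 8 (4-5): L=3.5528, (cx,cy)=(0.3158,0.9488)
solve A·x = −loads:
  F[0-1] = -2209.7918 N (compression)
  F[0-2] = +964.9810 N (tension)
  F[1-2] = +2277.8957 N (tension)
  F[1-3] = -1171.2754 N (compression)
  F[2-3] = +1992.0321 N (tension)
  F[2-4] = +546.0214 N (tension)
  F[3-4] = -2062.9831 N (compression)
  F[3-5] = +0.0000 N (tension)
  F[4-5] = -0.0000 N (compression)
  Rx@0 = -332.7800 N
  Ry@0 = +2117.4281 N
  Ry@4 = +1989.4119 N

-2062.983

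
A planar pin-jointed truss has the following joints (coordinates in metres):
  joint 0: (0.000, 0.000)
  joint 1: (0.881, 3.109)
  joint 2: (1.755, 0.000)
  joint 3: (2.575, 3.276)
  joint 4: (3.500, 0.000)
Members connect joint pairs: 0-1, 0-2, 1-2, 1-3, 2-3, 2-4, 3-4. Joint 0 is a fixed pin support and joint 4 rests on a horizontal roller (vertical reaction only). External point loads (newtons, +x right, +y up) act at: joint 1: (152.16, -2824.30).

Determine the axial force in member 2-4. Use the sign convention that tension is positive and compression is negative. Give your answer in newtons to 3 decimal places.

238.896

N=5 nodes, M=7 members, R=3 reactions → 2N=10, M+R=10
member 0 (0-1): L=3.2314, (cx,cy)=(0.2726,0.9621)
member 1 (0-2): L=1.7550, (cx,cy)=(1.0000,0.0000)
member 2 (1-2): L=3.2295, (cx,cy)=(0.2706,-0.9627)
member 3 (1-3): L=1.7022, (cx,cy)=(0.9952,0.0981)
member 4 (2-3): L=3.3771, (cx,cy)=(0.2428,0.9701)
member 5 (2-4): L=1.7450, (cx,cy)=(1.0000,0.0000)
member 6 (3-4): L=3.4041, (cx,cy)=(0.2717,-0.9624)
solve A·x = −loads:
  F[0-1] = -2056.1130 N (compression)
  F[0-2] = +712.7304 N (tension)
  F[1-2] = -926.1932 N (compression)
  F[1-3] = -464.3156 N (compression)
  F[2-3] = +919.1384 N (tension)
  F[2-4] = +238.8957 N (tension)
  F[3-4] = -879.1584 N (compression)
  Rx@0 = -152.1600 N
  Ry@0 = +1978.2218 N
  Ry@4 = +846.0782 N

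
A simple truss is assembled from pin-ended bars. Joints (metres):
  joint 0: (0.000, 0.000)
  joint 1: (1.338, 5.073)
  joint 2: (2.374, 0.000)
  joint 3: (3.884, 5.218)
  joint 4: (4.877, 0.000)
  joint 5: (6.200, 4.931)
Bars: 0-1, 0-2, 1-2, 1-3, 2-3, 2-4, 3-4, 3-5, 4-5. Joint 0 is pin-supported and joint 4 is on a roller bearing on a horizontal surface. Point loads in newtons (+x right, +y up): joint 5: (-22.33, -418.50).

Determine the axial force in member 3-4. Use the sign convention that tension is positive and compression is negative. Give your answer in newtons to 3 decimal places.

N=6 nodes, M=9 members, R=3 reactions → 2N=12, M+R=12
member 0 (0-1): L=5.2465, (cx,cy)=(0.2550,0.9669)
member 1 (0-2): L=2.3740, (cx,cy)=(1.0000,0.0000)
member 2 (1-2): L=5.1777, (cx,cy)=(0.2001,-0.9798)
member 3 (1-3): L=2.5501, (cx,cy)=(0.9984,0.0569)
member 4 (2-3): L=5.4321, (cx,cy)=(0.2780,0.9606)
member 5 (2-4): L=2.5030, (cx,cy)=(1.0000,0.0000)
member 6 (3-4): L=5.3116, (cx,cy)=(0.1869,-0.9824)
member 7 (3-5): L=2.3337, (cx,cy)=(0.9924,-0.1230)
member 8 (4-5): L=5.1054, (cx,cy)=(0.2591,0.9658)
solve A·x = −loads:
  F[0-1] = +94.0609 N (tension)
  F[0-2] = -46.3182 N (compression)
  F[1-2] = -90.3822 N (compression)
  F[1-3] = +42.1408 N (tension)
  F[2-3] = +92.1879 N (tension)
  F[2-4] = -90.0288 N (compression)
  F[3-4] = -103.5650 N (compression)
  F[3-5] = +87.7260 N (tension)
  F[4-5] = -422.1313 N (compression)
  Rx@0 = +22.3300 N
  Ry@0 = -90.9506 N
  Ry@4 = +509.4506 N

-103.565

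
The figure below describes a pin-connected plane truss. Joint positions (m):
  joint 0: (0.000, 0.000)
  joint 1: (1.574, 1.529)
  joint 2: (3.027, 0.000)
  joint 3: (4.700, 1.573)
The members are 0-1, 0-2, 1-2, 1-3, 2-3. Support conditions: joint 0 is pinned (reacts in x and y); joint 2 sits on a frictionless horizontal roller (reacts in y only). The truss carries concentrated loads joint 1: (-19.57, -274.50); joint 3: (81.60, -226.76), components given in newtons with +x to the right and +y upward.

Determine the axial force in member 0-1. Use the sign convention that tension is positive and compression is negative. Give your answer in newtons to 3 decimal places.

37.435

N=4 nodes, M=5 members, R=3 reactions → 2N=8, M+R=8
member 0 (0-1): L=2.1944, (cx,cy)=(0.7173,0.6968)
member 1 (0-2): L=3.0270, (cx,cy)=(1.0000,0.0000)
member 2 (1-2): L=2.1093, (cx,cy)=(0.6889,-0.7249)
member 3 (1-3): L=3.1263, (cx,cy)=(0.9999,0.0141)
member 4 (2-3): L=2.2964, (cx,cy)=(0.7285,0.6850)
solve A·x = −loads:
  F[0-1] = +37.4346 N (tension)
  F[0-2] = +35.1787 N (tension)
  F[1-2] = -408.2967 N (compression)
  F[1-3] = +327.7137 N (tension)
  F[2-3] = -337.7708 N (compression)
  Rx@0 = -62.0300 N
  Ry@0 = -26.0837 N
  Ry@2 = +527.3437 N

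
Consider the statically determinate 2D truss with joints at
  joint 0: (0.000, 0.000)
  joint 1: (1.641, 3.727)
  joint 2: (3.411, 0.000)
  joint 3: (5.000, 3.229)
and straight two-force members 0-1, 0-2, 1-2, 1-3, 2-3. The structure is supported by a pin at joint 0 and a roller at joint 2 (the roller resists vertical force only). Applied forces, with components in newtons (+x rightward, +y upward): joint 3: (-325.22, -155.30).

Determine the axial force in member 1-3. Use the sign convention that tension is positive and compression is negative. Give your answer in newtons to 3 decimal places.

N=4 nodes, M=5 members, R=3 reactions → 2N=8, M+R=8
member 0 (0-1): L=4.0723, (cx,cy)=(0.4030,0.9152)
member 1 (0-2): L=3.4110, (cx,cy)=(1.0000,0.0000)
member 2 (1-2): L=4.1259, (cx,cy)=(0.4290,-0.9033)
member 3 (1-3): L=3.3957, (cx,cy)=(0.9892,-0.1467)
member 4 (2-3): L=3.5988, (cx,cy)=(0.4415,0.8972)
solve A·x = −loads:
  F[0-1] = -257.3404 N (compression)
  F[0-2] = -221.5198 N (compression)
  F[1-2] = +298.7901 N (tension)
  F[1-3] = -234.4135 N (compression)
  F[2-3] = -211.4008 N (compression)
  Rx@0 = +325.2200 N
  Ry@0 = +235.5215 N
  Ry@2 = -80.2215 N

-234.413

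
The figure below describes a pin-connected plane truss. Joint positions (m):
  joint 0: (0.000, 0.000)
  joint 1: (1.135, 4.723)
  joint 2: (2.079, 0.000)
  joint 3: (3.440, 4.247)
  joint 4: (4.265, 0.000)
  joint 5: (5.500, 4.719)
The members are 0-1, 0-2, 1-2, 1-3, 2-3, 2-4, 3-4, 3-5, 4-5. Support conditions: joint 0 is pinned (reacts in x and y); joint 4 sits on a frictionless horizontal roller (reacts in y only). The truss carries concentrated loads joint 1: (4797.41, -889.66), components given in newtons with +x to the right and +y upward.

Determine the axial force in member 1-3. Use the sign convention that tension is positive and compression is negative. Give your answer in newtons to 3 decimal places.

N=6 nodes, M=9 members, R=3 reactions → 2N=12, M+R=12
member 0 (0-1): L=4.8575, (cx,cy)=(0.2337,0.9723)
member 1 (0-2): L=2.0790, (cx,cy)=(1.0000,0.0000)
member 2 (1-2): L=4.8164, (cx,cy)=(0.1960,-0.9806)
member 3 (1-3): L=2.3536, (cx,cy)=(0.9793,-0.2022)
member 4 (2-3): L=4.4597, (cx,cy)=(0.3052,0.9523)
member 5 (2-4): L=2.1860, (cx,cy)=(1.0000,0.0000)
member 6 (3-4): L=4.3264, (cx,cy)=(0.1907,-0.9817)
member 7 (3-5): L=2.1134, (cx,cy)=(0.9747,0.2233)
member 8 (4-5): L=4.8779, (cx,cy)=(0.2532,0.9674)
solve A·x = −loads:
  F[0-1] = +4792.3402 N (tension)
  F[0-2] = +3677.6268 N (tension)
  F[1-2] = -5094.9144 N (compression)
  F[1-3] = -2735.5702 N (compression)
  F[2-3] = +5246.3667 N (tension)
  F[2-4] = +1077.9856 N (tension)
  F[3-4] = -5653.0716 N (compression)
  F[3-5] = +0.0000 N (tension)
  F[4-5] = -0.0000 N (compression)
  Rx@0 = -4797.4100 N
  Ry@0 = -4659.6792 N
  Ry@4 = +5549.3392 N

-2735.570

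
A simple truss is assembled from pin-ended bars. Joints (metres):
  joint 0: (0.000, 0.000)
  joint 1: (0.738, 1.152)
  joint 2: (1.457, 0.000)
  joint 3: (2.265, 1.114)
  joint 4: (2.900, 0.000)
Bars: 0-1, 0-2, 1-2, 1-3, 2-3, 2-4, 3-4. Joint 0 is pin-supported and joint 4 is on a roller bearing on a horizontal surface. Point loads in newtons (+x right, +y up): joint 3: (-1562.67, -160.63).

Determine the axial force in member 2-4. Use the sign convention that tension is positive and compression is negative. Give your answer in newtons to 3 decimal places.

N=5 nodes, M=7 members, R=3 reactions → 2N=10, M+R=10
member 0 (0-1): L=1.3681, (cx,cy)=(0.5394,0.8420)
member 1 (0-2): L=1.4570, (cx,cy)=(1.0000,0.0000)
member 2 (1-2): L=1.3580, (cx,cy)=(0.5295,-0.8483)
member 3 (1-3): L=1.5275, (cx,cy)=(0.9997,-0.0249)
member 4 (2-3): L=1.3762, (cx,cy)=(0.5871,0.8095)
member 5 (2-4): L=1.4430, (cx,cy)=(1.0000,0.0000)
member 6 (3-4): L=1.2823, (cx,cy)=(0.4952,-0.8688)
solve A·x = −loads:
  F[0-1] = -754.6661 N (compression)
  F[0-2] = -1155.5828 N (compression)
  F[1-2] = +773.0125 N (tension)
  F[1-3] = -816.6264 N (compression)
  F[2-3] = -810.1019 N (compression)
  F[2-4] = -270.6578 N (compression)
  F[3-4] = +546.5462 N (tension)
  Rx@0 = +1562.6700 N
  Ry@0 = +635.4533 N
  Ry@4 = -474.8233 N

-270.658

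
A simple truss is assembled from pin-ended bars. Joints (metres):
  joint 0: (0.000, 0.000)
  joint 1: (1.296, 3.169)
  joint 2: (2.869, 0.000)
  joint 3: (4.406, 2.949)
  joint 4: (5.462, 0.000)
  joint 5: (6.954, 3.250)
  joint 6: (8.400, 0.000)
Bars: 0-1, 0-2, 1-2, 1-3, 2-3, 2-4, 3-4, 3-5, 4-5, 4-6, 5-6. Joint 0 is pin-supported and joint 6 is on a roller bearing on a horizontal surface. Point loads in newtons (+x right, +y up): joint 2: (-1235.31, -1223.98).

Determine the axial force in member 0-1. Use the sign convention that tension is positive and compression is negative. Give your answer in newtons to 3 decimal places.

-870.724

N=7 nodes, M=11 members, R=3 reactions → 2N=14, M+R=14
member 0 (0-1): L=3.4238, (cx,cy)=(0.3785,0.9256)
member 1 (0-2): L=2.8690, (cx,cy)=(1.0000,0.0000)
member 2 (1-2): L=3.5379, (cx,cy)=(0.4446,-0.8957)
member 3 (1-3): L=3.1178, (cx,cy)=(0.9975,-0.0706)
member 4 (2-3): L=3.3255, (cx,cy)=(0.4622,0.8868)
member 5 (2-4): L=2.5930, (cx,cy)=(1.0000,0.0000)
member 6 (3-4): L=3.1324, (cx,cy)=(0.3371,-0.9415)
member 7 (3-5): L=2.5657, (cx,cy)=(0.9931,0.1173)
member 8 (4-5): L=3.5761, (cx,cy)=(0.4172,0.9088)
member 9 (4-6): L=2.9380, (cx,cy)=(1.0000,0.0000)
member 10 (5-6): L=3.5572, (cx,cy)=(0.4065,-0.9136)
solve A·x = −loads:
  F[0-1] = -870.7242 N (compression)
  F[0-2] = -905.7144 N (compression)
  F[1-2] = +959.4757 N (tension)
  F[1-3] = -758.0790 N (compression)
  F[2-3] = +411.0982 N (tension)
  F[2-4] = +566.1857 N (tension)
  F[3-4] = -494.1806 N (compression)
  F[3-5] = -402.3635 N (compression)
  F[4-5] = +511.9352 N (tension)
  F[4-6] = +185.9990 N (tension)
  F[5-6] = -457.5580 N (compression)
  Rx@0 = +1235.3100 N
  Ry@0 = +805.9325 N
  Ry@6 = +418.0475 N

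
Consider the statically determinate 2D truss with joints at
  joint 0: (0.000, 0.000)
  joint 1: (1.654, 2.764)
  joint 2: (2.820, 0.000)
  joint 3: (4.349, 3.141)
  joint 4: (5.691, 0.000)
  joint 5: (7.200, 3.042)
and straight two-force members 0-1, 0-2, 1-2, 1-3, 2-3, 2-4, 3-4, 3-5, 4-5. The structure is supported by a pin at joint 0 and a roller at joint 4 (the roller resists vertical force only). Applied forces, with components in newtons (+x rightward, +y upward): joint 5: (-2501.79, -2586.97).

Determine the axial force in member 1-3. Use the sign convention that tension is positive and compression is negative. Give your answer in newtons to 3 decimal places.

N=6 nodes, M=9 members, R=3 reactions → 2N=12, M+R=12
member 0 (0-1): L=3.2211, (cx,cy)=(0.5135,0.8581)
member 1 (0-2): L=2.8200, (cx,cy)=(1.0000,0.0000)
member 2 (1-2): L=2.9999, (cx,cy)=(0.3887,-0.9214)
member 3 (1-3): L=2.7212, (cx,cy)=(0.9904,0.1385)
member 4 (2-3): L=3.4934, (cx,cy)=(0.4377,0.8991)
member 5 (2-4): L=2.8710, (cx,cy)=(1.0000,0.0000)
member 6 (3-4): L=3.4157, (cx,cy)=(0.3929,-0.9196)
member 7 (3-5): L=2.8527, (cx,cy)=(0.9994,-0.0347)
member 8 (4-5): L=3.3957, (cx,cy)=(0.4444,0.8958)
solve A·x = −loads:
  F[0-1] = -759.0395 N (compression)
  F[0-2] = -2112.0301 N (compression)
  F[1-2] = +611.6410 N (tension)
  F[1-3] = -633.6042 N (compression)
  F[2-3] = -626.7720 N (compression)
  F[2-4] = -1599.9672 N (compression)
  F[3-4] = +753.5191 N (tension)
  F[3-5] = -1198.5982 N (compression)
  F[4-5] = -2934.2034 N (compression)
  Rx@0 = +2501.7900 N
  Ry@0 = +651.3280 N
  Ry@4 = +1935.6420 N

-633.604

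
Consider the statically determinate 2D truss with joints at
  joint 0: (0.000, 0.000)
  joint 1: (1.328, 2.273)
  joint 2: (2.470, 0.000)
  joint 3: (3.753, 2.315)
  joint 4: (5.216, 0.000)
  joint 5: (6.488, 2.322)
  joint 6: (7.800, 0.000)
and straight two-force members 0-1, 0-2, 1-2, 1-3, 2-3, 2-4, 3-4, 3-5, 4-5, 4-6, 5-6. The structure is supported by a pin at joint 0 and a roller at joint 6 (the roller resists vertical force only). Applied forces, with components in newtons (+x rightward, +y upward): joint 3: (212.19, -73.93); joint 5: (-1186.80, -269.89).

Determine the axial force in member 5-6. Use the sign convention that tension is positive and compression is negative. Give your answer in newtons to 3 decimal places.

N=7 nodes, M=11 members, R=3 reactions → 2N=14, M+R=14
member 0 (0-1): L=2.6325, (cx,cy)=(0.5045,0.8634)
member 1 (0-2): L=2.4700, (cx,cy)=(1.0000,0.0000)
member 2 (1-2): L=2.5438, (cx,cy)=(0.4489,-0.8936)
member 3 (1-3): L=2.4254, (cx,cy)=(0.9999,0.0173)
member 4 (2-3): L=2.6468, (cx,cy)=(0.4847,0.8747)
member 5 (2-4): L=2.7460, (cx,cy)=(1.0000,0.0000)
member 6 (3-4): L=2.7385, (cx,cy)=(0.5342,-0.8453)
member 7 (3-5): L=2.7350, (cx,cy)=(1.0000,0.0026)
member 8 (4-5): L=2.6476, (cx,cy)=(0.4804,0.8770)
member 9 (4-6): L=2.5840, (cx,cy)=(1.0000,0.0000)
member 10 (5-6): L=2.6670, (cx,cy)=(0.4919,-0.8706)
solve A·x = −loads:
  F[0-1] = -433.2461 N (compression)
  F[0-2] = -756.0541 N (compression)
  F[1-2] = +410.8281 N (tension)
  F[1-3] = -403.0545 N (compression)
  F[2-3] = -419.7077 N (compression)
  F[2-4] = -368.1649 N (compression)
  F[3-4] = +352.0151 N (tension)
  F[3-5] = -1006.6942 N (compression)
  F[4-5] = -339.2970 N (compression)
  F[4-6] = -17.0975 N (compression)
  F[5-6] = +34.7558 N (tension)
  Rx@0 = +974.6100 N
  Ry@0 = +374.0795 N
  Ry@6 = -30.2595 N

34.756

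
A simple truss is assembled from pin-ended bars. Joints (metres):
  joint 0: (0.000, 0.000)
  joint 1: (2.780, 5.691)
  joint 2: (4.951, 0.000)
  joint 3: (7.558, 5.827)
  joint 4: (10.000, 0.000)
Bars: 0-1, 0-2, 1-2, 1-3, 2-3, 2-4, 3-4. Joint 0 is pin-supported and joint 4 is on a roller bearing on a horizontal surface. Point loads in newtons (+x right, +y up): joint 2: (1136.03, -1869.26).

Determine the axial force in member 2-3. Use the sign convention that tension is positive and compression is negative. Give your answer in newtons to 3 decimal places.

N=5 nodes, M=7 members, R=3 reactions → 2N=10, M+R=10
member 0 (0-1): L=6.3337, (cx,cy)=(0.4389,0.8985)
member 1 (0-2): L=4.9510, (cx,cy)=(1.0000,0.0000)
member 2 (1-2): L=6.0910, (cx,cy)=(0.3564,-0.9343)
member 3 (1-3): L=4.7799, (cx,cy)=(0.9996,0.0285)
member 4 (2-3): L=6.3836, (cx,cy)=(0.4084,0.9128)
member 5 (2-4): L=5.0490, (cx,cy)=(1.0000,0.0000)
member 6 (3-4): L=6.3180, (cx,cy)=(0.3865,-0.9223)
solve A·x = −loads:
  F[0-1] = -1050.3757 N (compression)
  F[0-2] = +1597.0622 N (tension)
  F[1-2] = +985.3861 N (tension)
  F[1-3] = -812.5778 N (compression)
  F[2-3] = +1039.2008 N (tension)
  F[2-4] = +387.8495 N (tension)
  F[3-4] = -1003.4556 N (compression)
  Rx@0 = -1136.0300 N
  Ry@0 = +943.7894 N
  Ry@4 = +925.4706 N

1039.201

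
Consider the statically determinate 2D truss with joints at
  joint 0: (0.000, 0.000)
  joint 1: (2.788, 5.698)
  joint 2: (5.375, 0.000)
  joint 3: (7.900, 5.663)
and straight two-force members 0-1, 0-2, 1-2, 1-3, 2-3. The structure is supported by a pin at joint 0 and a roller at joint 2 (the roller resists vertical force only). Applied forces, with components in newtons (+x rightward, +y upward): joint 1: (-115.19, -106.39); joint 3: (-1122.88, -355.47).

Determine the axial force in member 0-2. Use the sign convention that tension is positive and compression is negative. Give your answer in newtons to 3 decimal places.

-656.115

N=4 nodes, M=5 members, R=3 reactions → 2N=8, M+R=8
member 0 (0-1): L=6.3435, (cx,cy)=(0.4395,0.8982)
member 1 (0-2): L=5.3750, (cx,cy)=(1.0000,0.0000)
member 2 (1-2): L=6.2578, (cx,cy)=(0.4134,-0.9105)
member 3 (1-3): L=5.1121, (cx,cy)=(1.0000,-0.0068)
member 4 (2-3): L=6.2004, (cx,cy)=(0.4072,0.9133)
solve A·x = −loads:
  F[0-1] = -1324.1165 N (compression)
  F[0-2] = -656.1153 N (compression)
  F[1-2] = +1196.6080 N (tension)
  F[1-3] = -961.4717 N (compression)
  F[2-3] = -396.4115 N (compression)
  Rx@0 = +1238.0700 N
  Ry@0 = +1189.3751 N
  Ry@2 = -727.5151 N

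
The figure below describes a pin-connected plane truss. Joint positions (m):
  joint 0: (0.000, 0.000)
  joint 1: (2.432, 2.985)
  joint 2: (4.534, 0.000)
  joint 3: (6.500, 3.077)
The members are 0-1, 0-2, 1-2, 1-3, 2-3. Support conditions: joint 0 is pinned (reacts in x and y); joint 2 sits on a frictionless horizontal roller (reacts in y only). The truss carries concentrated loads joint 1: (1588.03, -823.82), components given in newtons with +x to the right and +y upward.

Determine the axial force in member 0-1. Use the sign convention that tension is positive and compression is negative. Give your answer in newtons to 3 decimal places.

N=4 nodes, M=5 members, R=3 reactions → 2N=8, M+R=8
member 0 (0-1): L=3.8503, (cx,cy)=(0.6316,0.7753)
member 1 (0-2): L=4.5340, (cx,cy)=(1.0000,0.0000)
member 2 (1-2): L=3.6508, (cx,cy)=(0.5758,-0.8176)
member 3 (1-3): L=4.0690, (cx,cy)=(0.9997,0.0226)
member 4 (2-3): L=3.6514, (cx,cy)=(0.5384,0.8427)
solve A·x = −loads:
  F[0-1] = +855.9211 N (tension)
  F[0-2] = +1047.3975 N (tension)
  F[1-2] = -1819.1628 N (compression)
  F[1-3] = -0.0000 N (compression)
  F[2-3] = +0.0000 N (tension)
  Rx@0 = -1588.0300 N
  Ry@0 = -663.5642 N
  Ry@2 = +1487.3842 N

855.921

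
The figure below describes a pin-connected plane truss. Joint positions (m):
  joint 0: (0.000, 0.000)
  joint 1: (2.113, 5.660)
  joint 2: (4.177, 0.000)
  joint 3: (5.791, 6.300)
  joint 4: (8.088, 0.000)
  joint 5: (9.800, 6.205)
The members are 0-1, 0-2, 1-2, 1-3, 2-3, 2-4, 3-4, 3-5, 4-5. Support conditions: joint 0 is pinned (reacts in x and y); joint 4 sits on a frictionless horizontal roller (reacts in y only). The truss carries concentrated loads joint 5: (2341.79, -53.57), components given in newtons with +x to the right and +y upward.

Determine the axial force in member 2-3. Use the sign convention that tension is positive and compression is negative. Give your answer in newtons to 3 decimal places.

N=6 nodes, M=9 members, R=3 reactions → 2N=12, M+R=12
member 0 (0-1): L=6.0416, (cx,cy)=(0.3497,0.9368)
member 1 (0-2): L=4.1770, (cx,cy)=(1.0000,0.0000)
member 2 (1-2): L=6.0246, (cx,cy)=(0.3426,-0.9395)
member 3 (1-3): L=3.7333, (cx,cy)=(0.9852,0.1714)
member 4 (2-3): L=6.5035, (cx,cy)=(0.2482,0.9687)
member 5 (2-4): L=3.9110, (cx,cy)=(1.0000,0.0000)
member 6 (3-4): L=6.7057, (cx,cy)=(0.3425,-0.9395)
member 7 (3-5): L=4.0101, (cx,cy)=(0.9997,-0.0237)
member 8 (4-5): L=6.4368, (cx,cy)=(0.2660,0.9640)
solve A·x = −loads:
  F[0-1] = +1929.8042 N (tension)
  F[0-2] = +1666.8516 N (tension)
  F[1-2] = -1692.0108 N (compression)
  F[1-3] = +1273.4667 N (tension)
  F[2-3] = +1640.9523 N (tension)
  F[2-4] = +679.9314 N (tension)
  F[3-4] = -1983.4009 N (compression)
  F[3-5] = +2341.9202 N (tension)
  F[4-5] = +1.9815 N (tension)
  Rx@0 = -2341.7900 N
  Ry@0 = -1807.9276 N
  Ry@4 = +1861.4976 N

1640.952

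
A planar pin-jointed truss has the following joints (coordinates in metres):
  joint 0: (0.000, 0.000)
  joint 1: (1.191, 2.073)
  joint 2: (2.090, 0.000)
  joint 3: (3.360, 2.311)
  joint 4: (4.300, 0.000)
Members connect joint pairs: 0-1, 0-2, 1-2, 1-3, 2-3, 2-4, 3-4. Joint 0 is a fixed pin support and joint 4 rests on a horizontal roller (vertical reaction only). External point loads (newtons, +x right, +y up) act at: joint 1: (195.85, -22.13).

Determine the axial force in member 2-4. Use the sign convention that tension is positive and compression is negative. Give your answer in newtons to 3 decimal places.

40.898

N=5 nodes, M=7 members, R=3 reactions → 2N=10, M+R=10
member 0 (0-1): L=2.3908, (cx,cy)=(0.4982,0.8671)
member 1 (0-2): L=2.0900, (cx,cy)=(1.0000,0.0000)
member 2 (1-2): L=2.2595, (cx,cy)=(0.3979,-0.9174)
member 3 (1-3): L=2.1820, (cx,cy)=(0.9940,0.1091)
member 4 (2-3): L=2.6370, (cx,cy)=(0.4816,0.8764)
member 5 (2-4): L=2.2100, (cx,cy)=(1.0000,0.0000)
member 6 (3-4): L=2.4949, (cx,cy)=(0.3768,-0.9263)
solve A·x = −loads:
  F[0-1] = +90.4382 N (tension)
  F[0-2] = +150.7969 N (tension)
  F[1-2] = -121.8334 N (compression)
  F[1-3] = -102.9374 N (compression)
  F[2-3] = +127.5413 N (tension)
  F[2-4] = +40.8977 N (tension)
  F[3-4] = -108.5468 N (compression)
  Rx@0 = -195.8500 N
  Ry@0 = -78.4174 N
  Ry@4 = +100.5474 N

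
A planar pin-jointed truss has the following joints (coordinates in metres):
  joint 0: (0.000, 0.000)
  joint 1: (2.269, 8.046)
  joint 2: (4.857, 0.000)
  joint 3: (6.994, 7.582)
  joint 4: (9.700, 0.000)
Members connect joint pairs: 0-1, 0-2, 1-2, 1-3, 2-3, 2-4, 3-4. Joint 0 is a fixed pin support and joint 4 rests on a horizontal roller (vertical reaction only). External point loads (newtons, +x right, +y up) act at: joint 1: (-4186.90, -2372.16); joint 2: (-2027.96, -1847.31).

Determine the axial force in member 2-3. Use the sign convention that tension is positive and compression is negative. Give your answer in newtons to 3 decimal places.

-1944.353

N=5 nodes, M=7 members, R=3 reactions → 2N=10, M+R=10
member 0 (0-1): L=8.3598, (cx,cy)=(0.2714,0.9625)
member 1 (0-2): L=4.8570, (cx,cy)=(1.0000,0.0000)
member 2 (1-2): L=8.4520, (cx,cy)=(0.3062,-0.9520)
member 3 (1-3): L=4.7477, (cx,cy)=(0.9952,-0.0977)
member 4 (2-3): L=7.8774, (cx,cy)=(0.2713,0.9625)
member 5 (2-4): L=4.8430, (cx,cy)=(1.0000,0.0000)
member 6 (3-4): L=8.0504, (cx,cy)=(0.3361,-0.9418)
solve A·x = −loads:
  F[0-1] = -6454.8656 N (compression)
  F[0-2] = -4462.8962 N (compression)
  F[1-2] = +3906.3850 N (tension)
  F[1-3] = +1244.7573 N (tension)
  F[2-3] = -1944.3531 N (compression)
  F[2-4] = -711.3300 N (compression)
  F[3-4] = +2116.2234 N (tension)
  Rx@0 = +6214.8600 N
  Ry@0 = +6212.5609 N
  Ry@4 = -1993.0909 N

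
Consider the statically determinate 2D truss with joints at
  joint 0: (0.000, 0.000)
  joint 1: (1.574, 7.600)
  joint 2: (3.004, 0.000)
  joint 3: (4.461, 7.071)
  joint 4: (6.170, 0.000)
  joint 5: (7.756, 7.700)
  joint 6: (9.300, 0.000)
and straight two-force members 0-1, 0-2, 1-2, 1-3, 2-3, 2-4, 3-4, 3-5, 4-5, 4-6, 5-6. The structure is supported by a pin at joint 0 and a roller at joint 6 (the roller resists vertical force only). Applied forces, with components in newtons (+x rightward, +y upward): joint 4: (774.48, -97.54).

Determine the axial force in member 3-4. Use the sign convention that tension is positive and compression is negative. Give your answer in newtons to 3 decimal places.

N=7 nodes, M=11 members, R=3 reactions → 2N=14, M+R=14
member 0 (0-1): L=7.7613, (cx,cy)=(0.2028,0.9792)
member 1 (0-2): L=3.0040, (cx,cy)=(1.0000,0.0000)
member 2 (1-2): L=7.7334, (cx,cy)=(0.1849,-0.9828)
member 3 (1-3): L=2.9351, (cx,cy)=(0.9836,-0.1802)
member 4 (2-3): L=7.2195, (cx,cy)=(0.2018,0.9794)
member 5 (2-4): L=3.1660, (cx,cy)=(1.0000,0.0000)
member 6 (3-4): L=7.2746, (cx,cy)=(0.2349,-0.9720)
member 7 (3-5): L=3.3545, (cx,cy)=(0.9823,0.1875)
member 8 (4-5): L=7.8616, (cx,cy)=(0.2017,0.9794)
member 9 (4-6): L=3.1300, (cx,cy)=(1.0000,0.0000)
member 10 (5-6): L=7.8533, (cx,cy)=(0.1966,-0.9805)
solve A·x = −loads:
  F[0-1] = -33.5246 N (compression)
  F[0-2] = +781.2788 N (tension)
  F[1-2] = +35.9097 N (tension)
  F[1-3] = -13.6628 N (compression)
  F[2-3] = -36.0319 N (compression)
  F[2-4] = +795.1907 N (tension)
  F[3-4] = +28.3957 N (tension)
  F[3-5] = -27.8761 N (compression)
  F[4-5] = +71.4072 N (tension)
  F[4-6] = +12.9760 N (tension)
  F[5-6] = -66.0002 N (compression)
  Rx@0 = -774.4800 N
  Ry@0 = +32.8280 N
  Ry@6 = +64.7120 N

28.396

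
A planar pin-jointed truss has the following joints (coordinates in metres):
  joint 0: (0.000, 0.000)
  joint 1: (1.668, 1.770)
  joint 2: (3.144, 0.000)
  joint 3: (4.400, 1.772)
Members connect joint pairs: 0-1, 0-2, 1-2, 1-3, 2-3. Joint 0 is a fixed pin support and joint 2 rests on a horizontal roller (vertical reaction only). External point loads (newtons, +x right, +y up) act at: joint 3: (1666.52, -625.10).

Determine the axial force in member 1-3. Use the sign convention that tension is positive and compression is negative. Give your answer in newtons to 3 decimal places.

N=4 nodes, M=5 members, R=3 reactions → 2N=8, M+R=8
member 0 (0-1): L=2.4321, (cx,cy)=(0.6858,0.7278)
member 1 (0-2): L=3.1440, (cx,cy)=(1.0000,0.0000)
member 2 (1-2): L=2.3047, (cx,cy)=(0.6404,-0.7680)
member 3 (1-3): L=2.7320, (cx,cy)=(1.0000,0.0007)
member 4 (2-3): L=2.1720, (cx,cy)=(0.5783,0.8158)
solve A·x = −loads:
  F[0-1] = +1633.7611 N (tension)
  F[0-2] = +546.0437 N (tension)
  F[1-2] = -1546.1423 N (compression)
  F[1-3] = +2110.6889 N (tension)
  F[2-3] = -768.0948 N (compression)
  Rx@0 = -1666.5200 N
  Ry@0 = -1188.9946 N
  Ry@2 = +1814.0946 N

2110.689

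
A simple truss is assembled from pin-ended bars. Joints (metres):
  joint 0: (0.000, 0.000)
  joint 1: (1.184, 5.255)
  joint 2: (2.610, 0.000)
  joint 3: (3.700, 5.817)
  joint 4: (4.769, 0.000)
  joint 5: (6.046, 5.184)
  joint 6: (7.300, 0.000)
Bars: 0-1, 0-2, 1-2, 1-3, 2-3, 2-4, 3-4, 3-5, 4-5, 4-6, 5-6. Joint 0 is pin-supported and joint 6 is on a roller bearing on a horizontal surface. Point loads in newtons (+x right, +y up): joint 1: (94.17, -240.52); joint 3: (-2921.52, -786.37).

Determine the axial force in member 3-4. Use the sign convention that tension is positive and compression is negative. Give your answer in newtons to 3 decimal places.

N=7 nodes, M=11 members, R=3 reactions → 2N=14, M+R=14
member 0 (0-1): L=5.3867, (cx,cy)=(0.2198,0.9755)
member 1 (0-2): L=2.6100, (cx,cy)=(1.0000,0.0000)
member 2 (1-2): L=5.4450, (cx,cy)=(0.2619,-0.9651)
member 3 (1-3): L=2.5780, (cx,cy)=(0.9759,0.2180)
member 4 (2-3): L=5.9182, (cx,cy)=(0.1842,0.9829)
member 5 (2-4): L=2.1590, (cx,cy)=(1.0000,0.0000)
member 6 (3-4): L=5.9144, (cx,cy)=(0.1807,-0.9835)
member 7 (3-5): L=2.4299, (cx,cy)=(0.9655,-0.2605)
member 8 (4-5): L=5.3390, (cx,cy)=(0.2392,0.9710)
member 9 (4-6): L=2.5310, (cx,cy)=(1.0000,0.0000)
member 10 (5-6): L=5.3335, (cx,cy)=(0.2351,-0.9720)
solve A·x = −loads:
  F[0-1] = -2920.9621 N (compression)
  F[0-2] = -2185.3245 N (compression)
  F[1-2] = +2388.2131 N (tension)
  F[1-3] = -1395.1992 N (compression)
  F[2-3] = -2344.9743 N (compression)
  F[2-4] = -1127.9878 N (compression)
  F[3-4] = +1624.2496 N (tension)
  F[3-5] = +864.2533 N (tension)
  F[4-5] = -1645.2532 N (compression)
  F[4-6] = -440.8933 N (compression)
  F[5-6] = +1875.2078 N (tension)
  Rx@0 = +2827.3500 N
  Ry@0 = +2849.5302 N
  Ry@6 = -1822.6402 N

1624.250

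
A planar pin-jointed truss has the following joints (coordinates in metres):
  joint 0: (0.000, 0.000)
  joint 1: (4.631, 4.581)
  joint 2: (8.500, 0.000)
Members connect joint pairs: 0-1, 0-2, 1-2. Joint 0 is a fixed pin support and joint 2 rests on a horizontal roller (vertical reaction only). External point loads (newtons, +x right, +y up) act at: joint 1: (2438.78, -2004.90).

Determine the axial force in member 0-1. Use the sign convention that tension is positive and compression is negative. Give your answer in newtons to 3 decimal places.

571.306

N=3 nodes, M=3 members, R=3 reactions → 2N=6, M+R=6
member 0 (0-1): L=6.5140, (cx,cy)=(0.7109,0.7033)
member 1 (0-2): L=8.5000, (cx,cy)=(1.0000,0.0000)
member 2 (1-2): L=5.9962, (cx,cy)=(0.6452,-0.7640)
solve A·x = −loads:
  F[0-1] = +571.3058 N (tension)
  F[0-2] = +2032.6191 N (tension)
  F[1-2] = -3150.1791 N (compression)
  Rx@0 = -2438.7800 N
  Ry@0 = -401.7757 N
  Ry@2 = +2406.6757 N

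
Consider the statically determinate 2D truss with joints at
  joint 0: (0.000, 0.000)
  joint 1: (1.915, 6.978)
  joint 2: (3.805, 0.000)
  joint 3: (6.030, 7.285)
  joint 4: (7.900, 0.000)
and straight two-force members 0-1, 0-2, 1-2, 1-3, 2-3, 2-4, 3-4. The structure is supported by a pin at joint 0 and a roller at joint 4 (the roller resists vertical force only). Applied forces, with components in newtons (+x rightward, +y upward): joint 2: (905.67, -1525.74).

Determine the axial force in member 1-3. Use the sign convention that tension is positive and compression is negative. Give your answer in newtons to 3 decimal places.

-423.885

N=5 nodes, M=7 members, R=3 reactions → 2N=10, M+R=10
member 0 (0-1): L=7.2360, (cx,cy)=(0.2646,0.9643)
member 1 (0-2): L=3.8050, (cx,cy)=(1.0000,0.0000)
member 2 (1-2): L=7.2294, (cx,cy)=(0.2614,-0.9652)
member 3 (1-3): L=4.1264, (cx,cy)=(0.9972,0.0744)
member 4 (2-3): L=7.6172, (cx,cy)=(0.2921,0.9564)
member 5 (2-4): L=4.0950, (cx,cy)=(1.0000,0.0000)
member 6 (3-4): L=7.5212, (cx,cy)=(0.2486,-0.9686)
solve A·x = −loads:
  F[0-1] = -820.1155 N (compression)
  F[0-2] = +1122.7127 N (tension)
  F[1-2] = +786.6975 N (tension)
  F[1-3] = -423.8850 N (compression)
  F[2-3] = +801.3514 N (tension)
  F[2-4] = +188.6341 N (tension)
  F[3-4] = -758.6901 N (compression)
  Rx@0 = -905.6700 N
  Ry@0 = +790.8741 N
  Ry@4 = +734.8659 N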